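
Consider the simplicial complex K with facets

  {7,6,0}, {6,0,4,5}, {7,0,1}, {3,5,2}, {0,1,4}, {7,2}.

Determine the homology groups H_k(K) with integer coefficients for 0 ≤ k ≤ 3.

H_0 ≅ Z,  H_1 ≅ Z,  H_2 = 0,  H_3 = 0.

Order the vertices as 0 < 1 < 2 < 3 < 4 < 5 < 6 < 7. Listing each simplex with vertices in this order, K has dimension 3 with simplices:

  0-simplices (8): [0], [1], [2], [3], [4], [5], [6], [7]
  1-simplices (15): [0,1], [0,4], [0,5], [0,6], [0,7], [1,4], [1,7], [2,3], [2,5], [2,7], [3,5], [4,5], [4,6], [5,6], [6,7]
  2-simplices (8): [0,1,4], [0,1,7], [0,4,5], [0,4,6], [0,5,6], [0,6,7], [2,3,5], [4,5,6]
  3-simplices (1): [0,4,5,6]

so the chain groups are C_0 ≅ Z^8, C_1 ≅ Z^15, C_2 ≅ Z^8, C_3 ≅ Z^1.

∂_1: C_1 → C_0 maps an edge to its endpoints' difference, ∂[p,q] = q − p. For instance
  ∂[2,5] = [5] − [2].
As a 8×15 matrix over Z this has rank 7, with invariant factors (1,1,1,1,1,1,1).

Boundary ∂_2: C_2 → C_1 sends each 2-simplex [p,q,r] to [q,r] − [p,r] + [p,q]. For instance
  ∂[0,4,5] = [4,5] − [0,5] + [0,4],
  ∂[0,4,6] = [4,6] − [0,6] + [0,4].
The 15×8 boundary matrix has rank 7 and Smith normal form diag(1,1,1,1,1,1,1).

Boundary ∂_3: C_3 → C_2 sends each 3-simplex σ to the alternating sum Σ_i (−1)^i (σ with its i-th vertex removed). For instance
  ∂[0,4,5,6] = [4,5,6] − [0,5,6] + [0,4,6] − [0,4,5].
The 8×1 boundary matrix has rank 1 and Smith normal form diag(1).

Computing H_k = (kernel of ∂_k) / (image of ∂_{k+1}):

  H_0: rank C_0 − rank ∂_1 = 8 − 7 = 1, and the invariant factors of ∂_1 are all 1, so H_0 = Z.
  H_1: rank ker ∂_1 − rank ∂_2 = (15 − 7) − 7 = 1, and the invariant factors of ∂_2 are all 1, so H_1 = Z.
  H_2: rank ker ∂_2 − rank ∂_3 = (8 − 7) − 1 = 0, and the invariant factors of ∂_3 are all 1, so H_2 = 0.
  H_3: rank ker ∂_3 − rank ∂_4 = (1 − 1) − 0 = 0, and there is no ∂_4, so H_3 = 0.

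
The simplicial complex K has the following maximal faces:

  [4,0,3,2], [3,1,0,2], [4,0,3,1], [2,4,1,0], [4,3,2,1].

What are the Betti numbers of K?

We work with the vertex ordering 0 < 1 < 2 < 3 < 4. The simplices of K, each written with vertices in increasing order, are:

  0-simplices (5): [0], [1], [2], [3], [4]
  1-simplices (10): [0,1], [0,2], [0,3], [0,4], [1,2], [1,3], [1,4], [2,3], [2,4], [3,4]
  2-simplices (10): [0,1,2], [0,1,3], [0,1,4], [0,2,3], [0,2,4], [0,3,4], [1,2,3], [1,2,4], [1,3,4], [2,3,4]
  3-simplices (5): [0,1,2,3], [0,1,2,4], [0,1,3,4], [0,2,3,4], [1,2,3,4]

Hence C_0 ≅ Z^5, C_1 ≅ Z^10, C_2 ≅ Z^10, C_3 ≅ Z^5.

Boundary ∂_1: C_1 → C_0 sends each edge [p,q] (with p < q) to q − p. For instance
  ∂[1,2] = [2] − [1].
This gives a 5×10 integer matrix of rank 4; reducing to Smith normal form yields diagonal entries (1,1,1,1).

∂_2: C_2 → C_1 maps a triangle to the signed sum of its edges. For instance
  ∂[1,3,4] = [3,4] − [1,4] + [1,3],
  ∂[0,1,3] = [1,3] − [0,3] + [0,1].
The resulting 10×10 matrix has rank 6, and its Smith normal form has invariant factors (1,1,1,1,1,1).

Boundary ∂_3: C_3 → C_2 sends each 3-simplex σ to the alternating sum Σ_i (−1)^i (σ with its i-th vertex removed). For instance
  ∂[0,2,3,4] = [2,3,4] − [0,3,4] + [0,2,4] − [0,2,3],
  ∂[0,1,3,4] = [1,3,4] − [0,3,4] + [0,1,4] − [0,1,3].
The resulting 10×5 matrix has rank 4, and its Smith normal form has invariant factors (1,1,1,1).

Computing H_k = (kernel of ∂_k) / (image of ∂_{k+1}):

  H_0: rank C_0 − rank ∂_1 = 5 − 4 = 1, and the invariant factors of ∂_1 are all 1, so H_0 ≅ Z.
  H_1: rank ker ∂_1 − rank ∂_2 = (10 − 4) − 6 = 0, and the invariant factors of ∂_2 are all 1, so H_1 ≅ 0.
  H_2: rank ker ∂_2 − rank ∂_3 = (10 − 6) − 4 = 0, and the invariant factors of ∂_3 are all 1, so H_2 ≅ 0.
  H_3: rank ker ∂_3 − rank ∂_4 = (5 − 4) − 0 = 1, and there is no ∂_4, so H_3 ≅ Z.

Hence the Betti numbers are b_0 = 1, b_1 = 0, b_2 = 0, b_3 = 1.

b_0 = 1, b_1 = 0, b_2 = 0, b_3 = 1.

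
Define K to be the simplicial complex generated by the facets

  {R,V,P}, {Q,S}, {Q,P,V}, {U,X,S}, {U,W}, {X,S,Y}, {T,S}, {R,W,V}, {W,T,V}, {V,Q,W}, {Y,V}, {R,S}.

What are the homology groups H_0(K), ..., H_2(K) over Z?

H_0 = Z,  H_1 = Z^4,  H_2 = 0.

Order the vertices as P < Q < R < S < T < U < V < W < X < Y. Listing each simplex with vertices in this order, K has dimension 2 with simplices:

  0-simplices (10): P, Q, R, S, T, U, V, W, X, Y
  1-simplices (20): PQ, PR, PV, QS, QV, QW, RS, RV, RW, ST, SU, SX, SY, TV, TW, UW, UX, VW, VY, XY
  2-simplices (7): PQV, PRV, QVW, RVW, SUX, SXY, TVW

Hence C_0 ≅ Z^10, C_1 ≅ Z^20, C_2 ≅ Z^7.

Boundary ∂_1: C_1 → C_0 is given by ∂[p,q] = [q] − [p]. For instance
  ∂ST = T − S.
The resulting 10×20 matrix has rank 9, and its Smith normal form has invariant factors (1,1,1,1,1,1,1,1,1).

The boundary map ∂_2: C_2 → C_1 sends each 2-simplex [p,q,r] to [q,r] − [p,r] + [p,q]. For instance
  ∂TVW = VW − TW + TV,
  ∂SUX = UX − SX + SU.
The 20×7 boundary matrix has rank 7 and Smith normal form diag(1,1,1,1,1,1,1).

Computing H_k = (kernel of ∂_k) / (image of ∂_{k+1}):

  H_0: rank C_0 − rank ∂_1 = 10 − 9 = 1, and the invariant factors of ∂_1 are all 1, so H_0 ≅ Z.
  H_1: rank ker ∂_1 − rank ∂_2 = (20 − 9) − 7 = 4, and the invariant factors of ∂_2 are all 1, so H_1 ≅ Z^4.
  H_2: rank ker ∂_2 − rank ∂_3 = (7 − 7) − 0 = 0, and there is no ∂_3, so H_2 ≅ 0.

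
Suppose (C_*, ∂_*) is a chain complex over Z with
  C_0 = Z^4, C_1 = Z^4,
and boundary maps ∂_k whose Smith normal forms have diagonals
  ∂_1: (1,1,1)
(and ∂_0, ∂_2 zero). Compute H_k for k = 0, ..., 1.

H_0 ≅ Z,  H_1 ≅ Z.

H_0: b_0 = 4 − 0 − 3 = 1; torsion from ∂_1 factors > 1: none. So H_0 ≅ Z.
H_1: b_1 = 4 − 3 − 0 = 1; torsion from ∂_2 factors > 1: none. So H_1 ≅ Z.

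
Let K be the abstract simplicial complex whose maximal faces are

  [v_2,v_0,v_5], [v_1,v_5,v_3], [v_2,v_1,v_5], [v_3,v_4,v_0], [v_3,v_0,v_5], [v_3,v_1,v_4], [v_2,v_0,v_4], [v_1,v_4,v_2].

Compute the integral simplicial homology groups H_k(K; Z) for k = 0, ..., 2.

H_0 ≅ Z,  H_1 = 0,  H_2 ≅ Z.

Order the vertices as v_0 < v_1 < v_2 < v_3 < v_4 < v_5. Listing each simplex with vertices in this order, K has dimension 2 with simplices:

  0-simplices (6): [v_0], [v_1], [v_2], [v_3], [v_4], [v_5]
  1-simplices (12): [v_0,v_2], [v_0,v_3], [v_0,v_4], [v_0,v_5], [v_1,v_2], [v_1,v_3], [v_1,v_4], [v_1,v_5], [v_2,v_4], [v_2,v_5], [v_3,v_4], [v_3,v_5]
  2-simplices (8): [v_0,v_2,v_4], [v_0,v_2,v_5], [v_0,v_3,v_4], [v_0,v_3,v_5], [v_1,v_2,v_4], [v_1,v_2,v_5], [v_1,v_3,v_4], [v_1,v_3,v_5]

so the chain groups are C_0 ≅ Z^6, C_1 ≅ Z^12, C_2 ≅ Z^8.

∂_1: C_1 → C_0 maps an edge to its endpoints' difference, ∂[p,q] = q − p.
As a 6×12 matrix over Z this has rank 5, with invariant factors (1,1,1,1,1).

∂_2: C_2 → C_1 acts by ∂[p,q,r] = [q,r] − [p,r] + [p,q]. For instance
  ∂[v_1,v_3,v_5] = [v_3,v_5] − [v_1,v_5] + [v_1,v_3],
  ∂[v_0,v_2,v_4] = [v_2,v_4] − [v_0,v_4] + [v_0,v_2].
As a 12×8 matrix over Z this has rank 7, with invariant factors (1,1,1,1,1,1,1).

From H_k ≅ ker(∂_k) / im(∂_{k+1}) we obtain:

  H_0: rank C_0 − rank ∂_1 = 6 − 5 = 1, and the invariant factors of ∂_1 are all 1, so H_0 ≅ Z.
  H_1: rank ker ∂_1 − rank ∂_2 = (12 − 5) − 7 = 0, and the invariant factors of ∂_2 are all 1, so H_1 ≅ 0.
  H_2: rank ker ∂_2 − rank ∂_3 = (8 − 7) − 0 = 1, and there is no ∂_3, so H_2 ≅ Z.

(K is a triangulation of the 2-sphere S^2.)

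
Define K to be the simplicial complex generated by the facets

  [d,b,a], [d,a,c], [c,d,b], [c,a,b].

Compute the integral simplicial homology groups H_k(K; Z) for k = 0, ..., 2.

K has 4 vertices, 6 edges, 4 triangles.
rank ∂_0 = 0, rank ∂_1 = 3 ⇒ b_0 = 4 − 0 − 3 = 1; all invariant factors of ∂_1 are 1 so no torsion. So H_0 = Z.
rank ∂_1 = 3, rank ∂_2 = 3 ⇒ b_1 = 6 − 3 − 3 = 0; all invariant factors of ∂_2 are 1 so no torsion. So H_1 = 0.
rank ∂_2 = 3, rank ∂_3 = 0 ⇒ b_2 = 4 − 3 − 0 = 1. So H_2 = Z.

H_0 ≅ Z,  H_1 = 0,  H_2 ≅ Z.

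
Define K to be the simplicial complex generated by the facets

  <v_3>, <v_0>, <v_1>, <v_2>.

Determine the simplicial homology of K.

Fix the vertex order v_0 < v_1 < v_2 < v_3 and write every simplex with vertices in increasing order. Then dim K = 0 and the simplices of K are:

  0-simplices (4): [v_0], [v_1], [v_2], [v_3]

Hence C_0 ≅ Z^4.

From H_k ≅ ker(∂_k) / im(∂_{k+1}) we obtain:

  H_0: rank C_0 − rank ∂_1 = 4 − 0 = 4, and there is no ∂_1, so H_0 = Z^4.

H_0 = Z^4.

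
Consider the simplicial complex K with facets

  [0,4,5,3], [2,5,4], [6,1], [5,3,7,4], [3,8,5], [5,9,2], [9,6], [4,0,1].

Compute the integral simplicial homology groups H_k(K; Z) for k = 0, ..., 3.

Order the vertices as 0 < 1 < 2 < 3 < 4 < 5 < 6 < 7 < 8 < 9. Listing each simplex with vertices in this order, K has dimension 3 with simplices:

  0-simplices (10): [0], [1], [2], [3], [4], [5], [6], [7], [8], [9]
  1-simplices (19): [0,1], [0,3], [0,4], [0,5], [1,4], [1,6], [2,4], [2,5], [2,9], [3,4], [3,5], [3,7], [3,8], [4,5], [4,7], [5,7], [5,8], [5,9], [6,9]
  2-simplices (11): [0,1,4], [0,3,4], [0,3,5], [0,4,5], [2,4,5], [2,5,9], [3,4,5], [3,4,7], [3,5,7], [3,5,8], [4,5,7]
  3-simplices (2): [0,3,4,5], [3,4,5,7]

Hence C_0 ≅ Z^10, C_1 ≅ Z^19, C_2 ≅ Z^11, C_3 ≅ Z^2.

∂_1: C_1 → C_0 maps an edge to its endpoints' difference, ∂[p,q] = q − p. For instance
  ∂[1,6] = [6] − [1].
The 10×19 boundary matrix has rank 9 and Smith normal form diag(1,1,1,1,1,1,1,1,1).

Boundary ∂_2: C_2 → C_1 sends each 2-simplex [p,q,r] to [q,r] − [p,r] + [p,q]. For instance
  ∂[3,4,5] = [4,5] − [3,5] + [3,4],
  ∂[4,5,7] = [5,7] − [4,7] + [4,5].
The 19×11 boundary matrix has rank 9 and Smith normal form diag(1,1,1,1,1,1,1,1,1).

∂_3: C_3 → C_2 sends each 3-simplex σ to the alternating sum Σ_i (−1)^i (σ with its i-th vertex removed). For instance
  ∂[0,3,4,5] = [3,4,5] − [0,4,5] + [0,3,5] − [0,3,4],
  ∂[3,4,5,7] = [4,5,7] − [3,5,7] + [3,4,7] − [3,4,5].
As a 11×2 matrix over Z this has rank 2, with invariant factors (1,1).

Reading off H_k = ker ∂_k / im ∂_{k+1}:

  H_0: rank C_0 − rank ∂_1 = 10 − 9 = 1, and the invariant factors of ∂_1 are all 1, so H_0 ≅ Z.
  H_1: rank ker ∂_1 − rank ∂_2 = (19 − 9) − 9 = 1, and the invariant factors of ∂_2 are all 1, so H_1 ≅ Z.
  H_2: rank ker ∂_2 − rank ∂_3 = (11 − 9) − 2 = 0, and the invariant factors of ∂_3 are all 1, so H_2 ≅ 0.
  H_3: rank ker ∂_3 − rank ∂_4 = (2 − 2) − 0 = 0, and there is no ∂_4, so H_3 ≅ 0.

H_0 = Z,  H_1 = Z,  H_2 = 0,  H_3 = 0.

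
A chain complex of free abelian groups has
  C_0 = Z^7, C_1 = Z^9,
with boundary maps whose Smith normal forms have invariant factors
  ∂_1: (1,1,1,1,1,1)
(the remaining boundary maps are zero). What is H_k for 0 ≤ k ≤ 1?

H_0: b_0 = 7 − 0 − 6 = 1; torsion from ∂_1 factors > 1: none. So H_0 ≅ Z.
H_1: b_1 = 9 − 6 − 0 = 3; torsion from ∂_2 factors > 1: none. So H_1 ≅ Z^3.

H_0 ≅ Z,  H_1 ≅ Z^3.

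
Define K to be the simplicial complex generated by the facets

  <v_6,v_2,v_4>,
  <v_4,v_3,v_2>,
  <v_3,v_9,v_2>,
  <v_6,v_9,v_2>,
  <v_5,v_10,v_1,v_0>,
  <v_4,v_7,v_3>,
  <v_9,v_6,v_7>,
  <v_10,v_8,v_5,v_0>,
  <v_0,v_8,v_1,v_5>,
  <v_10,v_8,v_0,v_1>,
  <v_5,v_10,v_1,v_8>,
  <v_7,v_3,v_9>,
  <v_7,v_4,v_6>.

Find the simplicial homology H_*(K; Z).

Order the vertices as v_0 < v_1 < v_2 < v_3 < v_4 < v_5 < v_6 < v_7 < v_8 < v_9 < v_10. Listing each simplex with vertices in this order, K has dimension 3 with simplices:

  0-simplices (11): [v_0], [v_1], [v_2], [v_3], [v_4], [v_5], [v_6], [v_7], [v_8], [v_9], [v_10]
  1-simplices (22): (22 of them)
  2-simplices (18): (18 of them)
  3-simplices (5): [v_0,v_1,v_5,v_8], [v_0,v_1,v_5,v_10], [v_0,v_1,v_8,v_10], [v_0,v_5,v_8,v_10], [v_1,v_5,v_8,v_10]

giving chain groups C_0 ≅ Z^11, C_1 ≅ Z^22, C_2 ≅ Z^18, C_3 ≅ Z^5.

The boundary map ∂_1: C_1 → C_0 is given by ∂[p,q] = [q] − [p]. For instance
  ∂[v_7,v_9] = [v_9] − [v_7].
The 11×22 boundary matrix has rank 9 and Smith normal form diag(1,1,1,1,1,1,1,1,1).

∂_2: C_2 → C_1 sends each 2-simplex [p,q,r] to [q,r] − [p,r] + [p,q]. For instance
  ∂[v_1,v_5,v_10] = [v_5,v_10] − [v_1,v_10] + [v_1,v_5],
  ∂[v_0,v_8,v_10] = [v_8,v_10] − [v_0,v_10] + [v_0,v_8].
The resulting 22×18 matrix has rank 13, and its Smith normal form has invariant factors (1,1,1,1,1,1,1,1,1,1,1,1,1).

The boundary map ∂_3: C_3 → C_2 sends each 3-simplex σ to the alternating sum Σ_i (−1)^i (σ with its i-th vertex removed). For instance
  ∂[v_0,v_1,v_8,v_10] = [v_1,v_8,v_10] − [v_0,v_8,v_10] + [v_0,v_1,v_10] − [v_0,v_1,v_8],
  ∂[v_0,v_1,v_5,v_10] = [v_1,v_5,v_10] − [v_0,v_5,v_10] + [v_0,v_1,v_10] − [v_0,v_1,v_5].
As a 18×5 matrix over Z this has rank 4, with invariant factors (1,1,1,1).

Reading off H_k = ker ∂_k / im ∂_{k+1}:

  H_0: rank C_0 − rank ∂_1 = 11 − 9 = 2, and the invariant factors of ∂_1 are all 1, so H_0 ≅ Z^2.
  H_1: rank ker ∂_1 − rank ∂_2 = (22 − 9) − 13 = 0, and the invariant factors of ∂_2 are all 1, so H_1 ≅ 0.
  H_2: rank ker ∂_2 − rank ∂_3 = (18 − 13) − 4 = 1, and the invariant factors of ∂_3 are all 1, so H_2 ≅ Z.
  H_3: rank ker ∂_3 − rank ∂_4 = (5 − 4) − 0 = 1, and there is no ∂_4, so H_3 ≅ Z.

H_0 ≅ Z^2,  H_1 = 0,  H_2 ≅ Z,  H_3 ≅ Z.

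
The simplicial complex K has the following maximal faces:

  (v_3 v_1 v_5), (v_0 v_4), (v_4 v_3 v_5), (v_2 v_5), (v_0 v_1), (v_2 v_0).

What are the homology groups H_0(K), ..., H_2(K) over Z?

H_0 = Z,  H_1 = Z^2,  H_2 = 0.

We work with the vertex ordering v_0 < v_1 < v_2 < v_3 < v_4 < v_5. The simplices of K, each written with vertices in increasing order, are:

  0-simplices (6): [v_0], [v_1], [v_2], [v_3], [v_4], [v_5]
  1-simplices (9): [v_0,v_1], [v_0,v_2], [v_0,v_4], [v_1,v_3], [v_1,v_5], [v_2,v_5], [v_3,v_4], [v_3,v_5], [v_4,v_5]
  2-simplices (2): [v_1,v_3,v_5], [v_3,v_4,v_5]

so the chain groups are C_0 ≅ Z^6, C_1 ≅ Z^9, C_2 ≅ Z^2.

∂_1: C_1 → C_0 is given by ∂[p,q] = [q] − [p]. For instance
  ∂[v_3,v_4] = [v_4] − [v_3].
As a 6×9 matrix over Z this has rank 5, with invariant factors (1,1,1,1,1).

Boundary ∂_2: C_2 → C_1 acts by ∂[p,q,r] = [q,r] − [p,r] + [p,q]. For instance
  ∂[v_1,v_3,v_5] = [v_3,v_5] − [v_1,v_5] + [v_1,v_3],
  ∂[v_3,v_4,v_5] = [v_4,v_5] − [v_3,v_5] + [v_3,v_4].
The 9×2 boundary matrix has rank 2 and Smith normal form diag(1,1).

From H_k ≅ ker(∂_k) / im(∂_{k+1}) we obtain:

  H_0: rank C_0 − rank ∂_1 = 6 − 5 = 1, and the invariant factors of ∂_1 are all 1, so H_0 ≅ Z.
  H_1: rank ker ∂_1 − rank ∂_2 = (9 − 5) − 2 = 2, and the invariant factors of ∂_2 are all 1, so H_1 ≅ Z^2.
  H_2: rank ker ∂_2 − rank ∂_3 = (2 − 2) − 0 = 0, and there is no ∂_3, so H_2 ≅ 0.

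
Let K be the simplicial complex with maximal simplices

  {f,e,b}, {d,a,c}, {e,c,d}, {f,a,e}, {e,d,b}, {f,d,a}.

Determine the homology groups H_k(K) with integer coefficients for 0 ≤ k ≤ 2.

H_0 = Z,  H_1 = Z,  H_2 = 0.

Take the total order a < b < c < d < e < f on the vertex set. Then K (dimension 2) consists of the simplices:

  0-simplices (6): a, b, c, d, e, f
  1-simplices (12): ac, ad, ae, af, bd, be, bf, cd, ce, de, df, ef
  2-simplices (6): acd, adf, aef, bde, bef, cde

Hence C_0 ≅ Z^6, C_1 ≅ Z^12, C_2 ≅ Z^6.

∂_1: C_1 → C_0 maps an edge to its endpoints' difference, ∂[p,q] = q − p. For instance
  ∂ad = d − a.
This gives a 6×12 integer matrix of rank 5; reducing to Smith normal form yields diagonal entries (1,1,1,1,1).

∂_2: C_2 → C_1 sends each 2-simplex [p,q,r] to [q,r] − [p,r] + [p,q]. For instance
  ∂cde = de − ce + cd,
  ∂bde = de − be + bd.
As a 12×6 matrix over Z this has rank 6, with invariant factors (1,1,1,1,1,1).

Computing H_k = (kernel of ∂_k) / (image of ∂_{k+1}):

  H_0: rank C_0 − rank ∂_1 = 6 − 5 = 1, and the invariant factors of ∂_1 are all 1, so H_0 = Z.
  H_1: rank ker ∂_1 − rank ∂_2 = (12 − 5) − 6 = 1, and the invariant factors of ∂_2 are all 1, so H_1 = Z.
  H_2: rank ker ∂_2 − rank ∂_3 = (6 − 6) − 0 = 0, and there is no ∂_3, so H_2 = 0.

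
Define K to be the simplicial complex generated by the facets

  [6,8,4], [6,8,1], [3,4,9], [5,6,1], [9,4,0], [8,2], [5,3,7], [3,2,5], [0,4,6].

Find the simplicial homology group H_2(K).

H_2 = 0.

Fix the vertex order 0 < 1 < 2 < 3 < 4 < 5 < 6 < 7 < 8 < 9 and write every simplex with vertices in increasing order. Then dim K = 2 and the simplices of K are:

  0-simplices (10): [0], [1], [2], [3], [4], [5], [6], [7], [8], [9]
  1-simplices (19): [0,4], [0,6], [0,9], [1,5], [1,6], [1,8], [2,3], [2,5], [2,8], [3,4], [3,5], [3,7], [3,9], [4,6], [4,8], [4,9], [5,6], [5,7], [6,8]
  2-simplices (8): [0,4,6], [0,4,9], [1,5,6], [1,6,8], [2,3,5], [3,4,9], [3,5,7], [4,6,8]

so the chain groups are C_0 ≅ Z^10, C_1 ≅ Z^19, C_2 ≅ Z^8.

∂_1: C_1 → C_0 sends each edge [p,q] (with p < q) to q − p.
The 10×19 boundary matrix has rank 9 and Smith normal form diag(1,1,1,1,1,1,1,1,1).

Boundary ∂_2: C_2 → C_1 acts by ∂[p,q,r] = [q,r] − [p,r] + [p,q]. For instance
  ∂[0,4,6] = [4,6] − [0,6] + [0,4],
  ∂[3,4,9] = [4,9] − [3,9] + [3,4].
As a 19×8 matrix over Z this has rank 8, with invariant factors (1,1,1,1,1,1,1,1).

From H_k ≅ ker(∂_k) / im(∂_{k+1}) we obtain:

  H_2: rank ker ∂_2 − rank ∂_3 = (8 − 8) − 0 = 0, and there is no ∂_3, so H_2 ≅ 0.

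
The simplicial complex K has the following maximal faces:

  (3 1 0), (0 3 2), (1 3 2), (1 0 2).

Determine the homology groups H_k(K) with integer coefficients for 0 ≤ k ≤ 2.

H_0 ≅ Z,  H_1 = 0,  H_2 ≅ Z.

K has 4 vertices, 6 edges, 4 triangles.
rank ∂_0 = 0, rank ∂_1 = 3 ⇒ b_0 = 4 − 0 − 3 = 1; all invariant factors of ∂_1 are 1 so no torsion. So H_0 = Z.
rank ∂_1 = 3, rank ∂_2 = 3 ⇒ b_1 = 6 − 3 − 3 = 0; all invariant factors of ∂_2 are 1 so no torsion. So H_1 = 0.
rank ∂_2 = 3, rank ∂_3 = 0 ⇒ b_2 = 4 − 3 − 0 = 1. So H_2 = Z.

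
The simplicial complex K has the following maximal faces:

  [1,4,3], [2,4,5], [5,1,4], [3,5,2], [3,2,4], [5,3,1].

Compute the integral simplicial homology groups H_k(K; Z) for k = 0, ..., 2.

H_0 ≅ Z,  H_1 = 0,  H_2 ≅ Z.

We work with the vertex ordering 1 < 2 < 3 < 4 < 5. The simplices of K, each written with vertices in increasing order, are:

  0-simplices (5): [1], [2], [3], [4], [5]
  1-simplices (9): [1,3], [1,4], [1,5], [2,3], [2,4], [2,5], [3,4], [3,5], [4,5]
  2-simplices (6): [1,3,4], [1,3,5], [1,4,5], [2,3,4], [2,3,5], [2,4,5]

Hence C_0 ≅ Z^5, C_1 ≅ Z^9, C_2 ≅ Z^6.

The boundary map ∂_1: C_1 → C_0 maps an edge to its endpoints' difference, ∂[p,q] = q − p. For instance
  ∂[3,5] = [5] − [3].
This gives a 5×9 integer matrix of rank 4; reducing to Smith normal form yields diagonal entries (1,1,1,1).

∂_2: C_2 → C_1 maps a triangle to the signed sum of its edges. For instance
  ∂[2,3,4] = [3,4] − [2,4] + [2,3],
  ∂[1,3,4] = [3,4] − [1,4] + [1,3].
The resulting 9×6 matrix has rank 5, and its Smith normal form has invariant factors (1,1,1,1,1).

Reading off H_k = ker ∂_k / im ∂_{k+1}:

  H_0: rank C_0 − rank ∂_1 = 5 − 4 = 1, and the invariant factors of ∂_1 are all 1, so H_0 ≅ Z.
  H_1: rank ker ∂_1 − rank ∂_2 = (9 − 4) − 5 = 0, and the invariant factors of ∂_2 are all 1, so H_1 ≅ 0.
  H_2: rank ker ∂_2 − rank ∂_3 = (6 − 5) − 0 = 1, and there is no ∂_3, so H_2 ≅ Z.

(K is a triangulation of the 2-sphere S^2.)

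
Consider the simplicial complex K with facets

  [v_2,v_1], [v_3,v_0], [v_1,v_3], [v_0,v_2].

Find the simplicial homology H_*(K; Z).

H_0 = Z,  H_1 = Z.

Fix the vertex order v_0 < v_1 < v_2 < v_3 and write every simplex with vertices in increasing order. Then dim K = 1 and the simplices of K are:

  0-simplices (4): [v_0], [v_1], [v_2], [v_3]
  1-simplices (4): [v_0,v_2], [v_0,v_3], [v_1,v_2], [v_1,v_3]

so the chain groups are C_0 ≅ Z^4, C_1 ≅ Z^4.

∂_1: C_1 → C_0 sends each edge [p,q] (with p < q) to q − p.
This gives a 4×4 integer matrix of rank 3; reducing to Smith normal form yields diagonal entries (1,1,1).

Reading off H_k = ker ∂_k / im ∂_{k+1}:

  H_0: rank C_0 − rank ∂_1 = 4 − 3 = 1, and the invariant factors of ∂_1 are all 1, so H_0 ≅ Z.
  H_1: rank ker ∂_1 − rank ∂_2 = (4 − 3) − 0 = 1, and there is no ∂_2, so H_1 ≅ Z.

As a check, the Euler characteristic is 4 − 4 = 0, which agrees with 1 − 1 = 0.
(K is a triangulation of the circle S^1.)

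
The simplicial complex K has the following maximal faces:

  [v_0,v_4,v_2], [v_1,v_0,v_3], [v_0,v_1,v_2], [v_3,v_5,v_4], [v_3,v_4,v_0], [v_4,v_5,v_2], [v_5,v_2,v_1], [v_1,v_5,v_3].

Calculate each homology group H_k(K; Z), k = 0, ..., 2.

H_0 ≅ Z,  H_1 = 0,  H_2 ≅ Z.

Fix the vertex order v_0 < v_1 < v_2 < v_3 < v_4 < v_5 and write every simplex with vertices in increasing order. Then dim K = 2 and the simplices of K are:

  0-simplices (6): [v_0], [v_1], [v_2], [v_3], [v_4], [v_5]
  1-simplices (12): [v_0,v_1], [v_0,v_2], [v_0,v_3], [v_0,v_4], [v_1,v_2], [v_1,v_3], [v_1,v_5], [v_2,v_4], [v_2,v_5], [v_3,v_4], [v_3,v_5], [v_4,v_5]
  2-simplices (8): [v_0,v_1,v_2], [v_0,v_1,v_3], [v_0,v_2,v_4], [v_0,v_3,v_4], [v_1,v_2,v_5], [v_1,v_3,v_5], [v_2,v_4,v_5], [v_3,v_4,v_5]

so the chain groups are C_0 ≅ Z^6, C_1 ≅ Z^12, C_2 ≅ Z^8.

∂_1: C_1 → C_0 sends each edge [p,q] (with p < q) to q − p. For instance
  ∂[v_1,v_2] = [v_2] − [v_1].
The resulting 6×12 matrix has rank 5, and its Smith normal form has invariant factors (1,1,1,1,1).

∂_2: C_2 → C_1 maps a triangle to the signed sum of its edges. For instance
  ∂[v_0,v_1,v_3] = [v_1,v_3] − [v_0,v_3] + [v_0,v_1],
  ∂[v_3,v_4,v_5] = [v_4,v_5] − [v_3,v_5] + [v_3,v_4].
As a 12×8 matrix over Z this has rank 7, with invariant factors (1,1,1,1,1,1,1).

Reading off H_k = ker ∂_k / im ∂_{k+1}:

  H_0: rank C_0 − rank ∂_1 = 6 − 5 = 1, and the invariant factors of ∂_1 are all 1, so H_0 ≅ Z.
  H_1: rank ker ∂_1 − rank ∂_2 = (12 − 5) − 7 = 0, and the invariant factors of ∂_2 are all 1, so H_1 ≅ 0.
  H_2: rank ker ∂_2 − rank ∂_3 = (8 − 7) − 0 = 1, and there is no ∂_3, so H_2 ≅ Z.

(K is a triangulation of the 2-sphere S^2.)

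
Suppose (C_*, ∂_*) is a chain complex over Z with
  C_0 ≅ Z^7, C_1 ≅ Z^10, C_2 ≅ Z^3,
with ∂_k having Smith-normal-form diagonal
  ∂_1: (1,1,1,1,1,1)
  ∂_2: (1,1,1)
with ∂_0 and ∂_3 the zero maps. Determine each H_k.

H_0 = Z,  H_1 = Z,  H_2 = 0.

H_0: b_0 = 7 − 0 − 6 = 1; torsion from ∂_1 factors > 1: none. So H_0 = Z.
H_1: b_1 = 10 − 6 − 3 = 1; torsion from ∂_2 factors > 1: none. So H_1 = Z.
H_2: b_2 = 3 − 3 − 0 = 0; torsion from ∂_3 factors > 1: none. So H_2 = 0.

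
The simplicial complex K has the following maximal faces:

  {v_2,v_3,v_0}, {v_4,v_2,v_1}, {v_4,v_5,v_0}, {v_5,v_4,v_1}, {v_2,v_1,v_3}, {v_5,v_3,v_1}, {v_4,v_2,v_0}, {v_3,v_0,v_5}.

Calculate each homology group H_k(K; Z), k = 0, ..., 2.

Fix the vertex order v_0 < v_1 < v_2 < v_3 < v_4 < v_5 and write every simplex with vertices in increasing order. Then dim K = 2 and the simplices of K are:

  0-simplices (6): [v_0], [v_1], [v_2], [v_3], [v_4], [v_5]
  1-simplices (12): [v_0,v_2], [v_0,v_3], [v_0,v_4], [v_0,v_5], [v_1,v_2], [v_1,v_3], [v_1,v_4], [v_1,v_5], [v_2,v_3], [v_2,v_4], [v_3,v_5], [v_4,v_5]
  2-simplices (8): [v_0,v_2,v_3], [v_0,v_2,v_4], [v_0,v_3,v_5], [v_0,v_4,v_5], [v_1,v_2,v_3], [v_1,v_2,v_4], [v_1,v_3,v_5], [v_1,v_4,v_5]

so the chain groups are C_0 ≅ Z^6, C_1 ≅ Z^12, C_2 ≅ Z^8.

Boundary ∂_1: C_1 → C_0 maps an edge to its endpoints' difference, ∂[p,q] = q − p. For instance
  ∂[v_0,v_3] = [v_3] − [v_0].
This gives a 6×12 integer matrix of rank 5; reducing to Smith normal form yields diagonal entries (1,1,1,1,1).

∂_2: C_2 → C_1 sends each 2-simplex [p,q,r] to [q,r] − [p,r] + [p,q]. For instance
  ∂[v_0,v_4,v_5] = [v_4,v_5] − [v_0,v_5] + [v_0,v_4],
  ∂[v_0,v_2,v_3] = [v_2,v_3] − [v_0,v_3] + [v_0,v_2].
The 12×8 boundary matrix has rank 7 and Smith normal form diag(1,1,1,1,1,1,1).

Now H_k = ker ∂_k / im ∂_{k+1}, so:

  H_0: rank C_0 − rank ∂_1 = 6 − 5 = 1, and the invariant factors of ∂_1 are all 1, so H_0 ≅ Z.
  H_1: rank ker ∂_1 − rank ∂_2 = (12 − 5) − 7 = 0, and the invariant factors of ∂_2 are all 1, so H_1 ≅ 0.
  H_2: rank ker ∂_2 − rank ∂_3 = (8 − 7) − 0 = 1, and there is no ∂_3, so H_2 ≅ Z.

As a check, the Euler characteristic is 6 − 12 + 8 = 2, which agrees with 1 − 0 + 1 = 2.

H_0 = Z,  H_1 = 0,  H_2 = Z.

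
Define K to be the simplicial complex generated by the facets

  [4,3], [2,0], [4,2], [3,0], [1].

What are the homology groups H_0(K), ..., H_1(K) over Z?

Take the total order 0 < 1 < 2 < 3 < 4 on the vertex set. Then K (dimension 1) consists of the simplices:

  0-simplices (5): [0], [1], [2], [3], [4]
  1-simplices (4): [0,2], [0,3], [2,4], [3,4]

giving chain groups C_0 ≅ Z^5, C_1 ≅ Z^4.

∂_1: C_1 → C_0 maps an edge to its endpoints' difference, ∂[p,q] = q − p. For instance
  ∂[0,2] = [2] − [0].
This gives a 5×4 integer matrix of rank 3; reducing to Smith normal form yields diagonal entries (1,1,1).

Computing H_k = (kernel of ∂_k) / (image of ∂_{k+1}):

  H_0: rank C_0 − rank ∂_1 = 5 − 3 = 2, and the invariant factors of ∂_1 are all 1, so H_0 = Z^2.
  H_1: rank ker ∂_1 − rank ∂_2 = (4 − 3) − 0 = 1, and there is no ∂_2, so H_1 = Z.

H_0 = Z^2,  H_1 = Z.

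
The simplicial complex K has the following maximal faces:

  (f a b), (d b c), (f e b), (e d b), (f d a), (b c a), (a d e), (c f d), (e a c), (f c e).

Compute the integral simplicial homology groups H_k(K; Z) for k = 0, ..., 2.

H_0 ≅ Z,  H_1 ≅ Z/2,  H_2 = 0.

We work with the vertex ordering a < b < c < d < e < f. The simplices of K, each written with vertices in increasing order, are:

  0-simplices (6): a, b, c, d, e, f
  1-simplices (15): ab, ac, ad, ae, af, bc, bd, be, bf, cd, ce, cf, de, df, ef
  2-simplices (10): abc, abf, ace, ade, adf, bcd, bde, bef, cdf, cef

Hence C_0 ≅ Z^6, C_1 ≅ Z^15, C_2 ≅ Z^10.

The boundary map ∂_1: C_1 → C_0 is given by ∂[p,q] = [q] − [p]. For instance
  ∂cf = f − c.
As a 6×15 matrix over Z this has rank 5, with invariant factors (1,1,1,1,1).

The boundary map ∂_2: C_2 → C_1 sends each 2-simplex [p,q,r] to [q,r] − [p,r] + [p,q]. For instance
  ∂bde = de − be + bd,
  ∂bcd = cd − bd + bc.
As a 15×10 matrix over Z this has rank 10, with invariant factors (1,1,1,1,1,1,1,1,1,2).

Reading off H_k = ker ∂_k / im ∂_{k+1}:

  H_0: rank C_0 − rank ∂_1 = 6 − 5 = 1, and the invariant factors of ∂_1 are all 1, so H_0 ≅ Z.
  H_1: rank ker ∂_1 − rank ∂_2 = (15 − 5) − 10 = 0, and ∂_2 has invariant factor 2 > 1, so H_1 ≅ Z/2.
  H_2: rank ker ∂_2 − rank ∂_3 = (10 − 10) − 0 = 0, and there is no ∂_3, so H_2 ≅ 0.

(K is a triangulation of the real projective plane RP^2.)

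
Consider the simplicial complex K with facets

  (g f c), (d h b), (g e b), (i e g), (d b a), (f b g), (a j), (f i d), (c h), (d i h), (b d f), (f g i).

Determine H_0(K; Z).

H_0 ≅ Z.

Take the total order a < b < c < d < e < f < g < h < i < j on the vertex set. Then K (dimension 2) consists of the simplices:

  0-simplices (10): a, b, c, d, e, f, g, h, i, j
  1-simplices (20): ab, ad, aj, bd, be, bf, bg, bh, cf, cg, ch, df, dh, di, eg, ei, fg, fi, gi, hi
  2-simplices (10): abd, bdf, bdh, beg, bfg, cfg, dfi, dhi, egi, fgi

giving chain groups C_0 ≅ Z^10, C_1 ≅ Z^20, C_2 ≅ Z^10.

∂_1: C_1 → C_0 is given by ∂[p,q] = [q] − [p]. For instance
  ∂bg = g − b.
As a 10×20 matrix over Z this has rank 9, with invariant factors (1,1,1,1,1,1,1,1,1).

Boundary ∂_2: C_2 → C_1 acts by ∂[p,q,r] = [q,r] − [p,r] + [p,q]. For instance
  ∂dhi = hi − di + dh,
  ∂egi = gi − ei + eg.
As a 20×10 matrix over Z this has rank 10, with invariant factors (1,1,1,1,1,1,1,1,1,1).

Reading off H_k = ker ∂_k / im ∂_{k+1}:

  H_0: rank C_0 − rank ∂_1 = 10 − 9 = 1, and the invariant factors of ∂_1 are all 1, so H_0 ≅ Z.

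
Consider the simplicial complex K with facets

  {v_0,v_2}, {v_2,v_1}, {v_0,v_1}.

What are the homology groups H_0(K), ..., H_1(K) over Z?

Take the total order v_0 < v_1 < v_2 on the vertex set. Then K (dimension 1) consists of the simplices:

  0-simplices (3): [v_0], [v_1], [v_2]
  1-simplices (3): [v_0,v_1], [v_0,v_2], [v_1,v_2]

Hence C_0 ≅ Z^3, C_1 ≅ Z^3.

∂_1: C_1 → C_0 is given by ∂[p,q] = [q] − [p].
As a 3×3 matrix over Z this has rank 2, with invariant factors (1,1).

From H_k ≅ ker(∂_k) / im(∂_{k+1}) we obtain:

  H_0: rank C_0 − rank ∂_1 = 3 − 2 = 1, and the invariant factors of ∂_1 are all 1, so H_0 = Z.
  H_1: rank ker ∂_1 − rank ∂_2 = (3 − 2) − 0 = 1, and there is no ∂_2, so H_1 = Z.

As a check, the Euler characteristic is 3 − 3 = 0, which agrees with 1 − 1 = 0.

H_0 ≅ Z,  H_1 ≅ Z.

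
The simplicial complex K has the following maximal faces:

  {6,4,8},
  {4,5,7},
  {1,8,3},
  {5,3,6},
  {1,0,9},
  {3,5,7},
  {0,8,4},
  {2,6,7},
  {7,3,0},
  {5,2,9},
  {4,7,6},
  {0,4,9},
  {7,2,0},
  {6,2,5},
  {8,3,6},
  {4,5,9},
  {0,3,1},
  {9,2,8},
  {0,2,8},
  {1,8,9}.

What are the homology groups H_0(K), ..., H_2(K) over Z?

We work with the vertex ordering 0 < 1 < 2 < 3 < 4 < 5 < 6 < 7 < 8 < 9. The simplices of K, each written with vertices in increasing order, are:

  0-simplices (10): [0], [1], [2], [3], [4], [5], [6], [7], [8], [9]
  1-simplices (30): (30 of them)
  2-simplices (20): (20 of them)

so the chain groups are C_0 ≅ Z^10, C_1 ≅ Z^30, C_2 ≅ Z^20.

Boundary ∂_1: C_1 → C_0 is given by ∂[p,q] = [q] − [p].
This gives a 10×30 integer matrix of rank 9; reducing to Smith normal form yields diagonal entries (1,1,1,1,1,1,1,1,1).

The boundary map ∂_2: C_2 → C_1 maps a triangle to the signed sum of its edges. For instance
  ∂[4,5,7] = [5,7] − [4,7] + [4,5],
  ∂[0,4,8] = [4,8] − [0,8] + [0,4].
This gives a 30×20 integer matrix of rank 20; reducing to Smith normal form yields diagonal entries (1,1,1,1,1,1,1,1,1,1,1,1,1,1,1,1,1,1,1,2).

Reading off H_k = ker ∂_k / im ∂_{k+1}:

  H_0: rank C_0 − rank ∂_1 = 10 − 9 = 1, and the invariant factors of ∂_1 are all 1, so H_0 = Z.
  H_1: rank ker ∂_1 − rank ∂_2 = (30 − 9) − 20 = 1, and ∂_2 has invariant factor 2 > 1, so H_1 = Z ⊕ Z/2.
  H_2: rank ker ∂_2 − rank ∂_3 = (20 − 20) − 0 = 0, and there is no ∂_3, so H_2 = 0.

(K is a triangulation of the Klein bottle.)

H_0 ≅ Z,  H_1 ≅ Z ⊕ Z/2,  H_2 = 0.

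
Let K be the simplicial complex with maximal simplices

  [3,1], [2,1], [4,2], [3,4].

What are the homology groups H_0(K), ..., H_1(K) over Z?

Fix the vertex order 1 < 2 < 3 < 4 and write every simplex with vertices in increasing order. Then dim K = 1 and the simplices of K are:

  0-simplices (4): [1], [2], [3], [4]
  1-simplices (4): [1,2], [1,3], [2,4], [3,4]

so the chain groups are C_0 ≅ Z^4, C_1 ≅ Z^4.

Boundary ∂_1: C_1 → C_0 is given by ∂[p,q] = [q] − [p].
This gives a 4×4 integer matrix of rank 3; reducing to Smith normal form yields diagonal entries (1,1,1).

Now H_k = ker ∂_k / im ∂_{k+1}, so:

  H_0: rank C_0 − rank ∂_1 = 4 − 3 = 1, and the invariant factors of ∂_1 are all 1, so H_0 = Z.
  H_1: rank ker ∂_1 − rank ∂_2 = (4 − 3) − 0 = 1, and there is no ∂_2, so H_1 = Z.

H_0 ≅ Z,  H_1 ≅ Z.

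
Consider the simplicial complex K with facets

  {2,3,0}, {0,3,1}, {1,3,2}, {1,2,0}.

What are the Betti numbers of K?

b_0 = 1, b_1 = 0, b_2 = 1.

Take the total order 0 < 1 < 2 < 3 on the vertex set. Then K (dimension 2) consists of the simplices:

  0-simplices (4): [0], [1], [2], [3]
  1-simplices (6): [0,1], [0,2], [0,3], [1,2], [1,3], [2,3]
  2-simplices (4): [0,1,2], [0,1,3], [0,2,3], [1,2,3]

Hence C_0 ≅ Z^4, C_1 ≅ Z^6, C_2 ≅ Z^4.

Boundary ∂_1: C_1 → C_0 sends each edge [p,q] (with p < q) to q − p. For instance
  ∂[1,3] = [3] − [1].
The 4×6 boundary matrix has rank 3 and Smith normal form diag(1,1,1).

Boundary ∂_2: C_2 → C_1 maps a triangle to the signed sum of its edges. For instance
  ∂[0,1,3] = [1,3] − [0,3] + [0,1],
  ∂[0,2,3] = [2,3] − [0,3] + [0,2].
The 6×4 boundary matrix has rank 3 and Smith normal form diag(1,1,1).

Now H_k = ker ∂_k / im ∂_{k+1}, so:

  H_0: rank C_0 − rank ∂_1 = 4 − 3 = 1, and the invariant factors of ∂_1 are all 1, so H_0 ≅ Z.
  H_1: rank ker ∂_1 − rank ∂_2 = (6 − 3) − 3 = 0, and the invariant factors of ∂_2 are all 1, so H_1 ≅ 0.
  H_2: rank ker ∂_2 − rank ∂_3 = (4 − 3) − 0 = 1, and there is no ∂_3, so H_2 ≅ Z.

As a check, the Euler characteristic is 4 − 6 + 4 = 2, which agrees with 1 − 0 + 1 = 2.
(K is a triangulation of the 2-sphere S^2.)

Hence the Betti numbers are b_0 = 1, b_1 = 0, b_2 = 1.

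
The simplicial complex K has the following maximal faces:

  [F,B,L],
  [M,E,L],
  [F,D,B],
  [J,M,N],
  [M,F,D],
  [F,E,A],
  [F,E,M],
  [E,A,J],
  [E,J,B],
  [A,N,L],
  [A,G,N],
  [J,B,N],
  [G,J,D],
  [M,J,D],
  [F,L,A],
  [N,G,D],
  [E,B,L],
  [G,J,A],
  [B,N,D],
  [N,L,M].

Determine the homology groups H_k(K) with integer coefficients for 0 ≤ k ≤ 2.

H_0 ≅ Z,  H_1 ≅ Z × Z/2,  H_2 = 0.

K has 10 vertices, 30 edges, 20 triangles.
rank ∂_0 = 0, rank ∂_1 = 9 ⇒ b_0 = 10 − 0 − 9 = 1; all invariant factors of ∂_1 are 1 so no torsion. So H_0 ≅ Z.
rank ∂_1 = 9, rank ∂_2 = 20 ⇒ b_1 = 30 − 9 − 20 = 1; ∂_2 has invariant factor(s) [2] giving torsion. So H_1 ≅ Z × Z/2.
rank ∂_2 = 20, rank ∂_3 = 0 ⇒ b_2 = 20 − 20 − 0 = 0. So H_2 ≅ 0.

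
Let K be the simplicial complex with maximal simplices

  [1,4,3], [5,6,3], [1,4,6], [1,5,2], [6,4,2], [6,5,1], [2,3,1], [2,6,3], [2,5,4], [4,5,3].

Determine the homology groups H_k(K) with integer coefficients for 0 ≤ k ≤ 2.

Order the vertices as 1 < 2 < 3 < 4 < 5 < 6. Listing each simplex with vertices in this order, K has dimension 2 with simplices:

  0-simplices (6): [1], [2], [3], [4], [5], [6]
  1-simplices (15): [1,2], [1,3], [1,4], [1,5], [1,6], [2,3], [2,4], [2,5], [2,6], [3,4], [3,5], [3,6], [4,5], [4,6], [5,6]
  2-simplices (10): [1,2,3], [1,2,5], [1,3,4], [1,4,6], [1,5,6], [2,3,6], [2,4,5], [2,4,6], [3,4,5], [3,5,6]

giving chain groups C_0 ≅ Z^6, C_1 ≅ Z^15, C_2 ≅ Z^10.

The boundary map ∂_1: C_1 → C_0 sends each edge [p,q] (with p < q) to q − p.
This gives a 6×15 integer matrix of rank 5; reducing to Smith normal form yields diagonal entries (1,1,1,1,1).

∂_2: C_2 → C_1 maps a triangle to the signed sum of its edges. For instance
  ∂[1,4,6] = [4,6] − [1,6] + [1,4],
  ∂[2,4,6] = [4,6] − [2,6] + [2,4].
As a 15×10 matrix over Z this has rank 10, with invariant factors (1,1,1,1,1,1,1,1,1,2).

Computing H_k = (kernel of ∂_k) / (image of ∂_{k+1}):

  H_0: rank C_0 − rank ∂_1 = 6 − 5 = 1, and the invariant factors of ∂_1 are all 1, so H_0 ≅ Z.
  H_1: rank ker ∂_1 − rank ∂_2 = (15 − 5) − 10 = 0, and ∂_2 has invariant factor 2 > 1, so H_1 ≅ Z/2.
  H_2: rank ker ∂_2 − rank ∂_3 = (10 − 10) − 0 = 0, and there is no ∂_3, so H_2 ≅ 0.

As a check, the Euler characteristic is 6 − 15 + 10 = 1, which agrees with 1 − 0 + 0 = 1.

H_0 = Z,  H_1 = Z/2,  H_2 = 0.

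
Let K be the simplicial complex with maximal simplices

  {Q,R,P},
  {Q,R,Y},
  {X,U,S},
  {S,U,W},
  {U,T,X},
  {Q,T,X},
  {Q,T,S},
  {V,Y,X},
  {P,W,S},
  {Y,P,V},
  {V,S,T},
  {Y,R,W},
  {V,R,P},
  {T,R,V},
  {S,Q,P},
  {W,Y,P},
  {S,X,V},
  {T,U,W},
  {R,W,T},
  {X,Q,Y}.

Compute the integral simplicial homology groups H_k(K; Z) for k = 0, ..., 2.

We work with the vertex ordering P < Q < R < S < T < U < V < W < X < Y. The simplices of K, each written with vertices in increasing order, are:

  0-simplices (10): P, Q, R, S, T, U, V, W, X, Y
  1-simplices (30): PQ, PR, PS, PV, PW, PY, QR, QS, QT, QX, QY, RT, RV, RW, RY, ST, SU, SV, SW, SX, TU, TV, TW, TX, UW, UX, VX, VY, WY, XY
  2-simplices (20): PQR, PQS, PRV, PSW, PVY, PWY, QRY, QST, QTX, QXY, RTV, RTW, RWY, STV, SUW, SUX, SVX, TUW, TUX, VXY

Hence C_0 ≅ Z^10, C_1 ≅ Z^30, C_2 ≅ Z^20.

Boundary ∂_1: C_1 → C_0 sends each edge [p,q] (with p < q) to q − p. For instance
  ∂SX = X − S.
This gives a 10×30 integer matrix of rank 9; reducing to Smith normal form yields diagonal entries (1,1,1,1,1,1,1,1,1).

∂_2: C_2 → C_1 sends each 2-simplex [p,q,r] to [q,r] − [p,r] + [p,q]. For instance
  ∂SUW = UW − SW + SU,
  ∂QTX = TX − QX + QT.
The resulting 30×20 matrix has rank 20, and its Smith normal form has invariant factors (1,1,1,1,1,1,1,1,1,1,1,1,1,1,1,1,1,1,1,2).

Computing H_k = (kernel of ∂_k) / (image of ∂_{k+1}):

  H_0: rank C_0 − rank ∂_1 = 10 − 9 = 1, and the invariant factors of ∂_1 are all 1, so H_0 ≅ Z.
  H_1: rank ker ∂_1 − rank ∂_2 = (30 − 9) − 20 = 1, and ∂_2 has invariant factor 2 > 1, so H_1 ≅ Z × Z/2.
  H_2: rank ker ∂_2 − rank ∂_3 = (20 − 20) − 0 = 0, and there is no ∂_3, so H_2 ≅ 0.

As a check, the Euler characteristic is 10 − 30 + 20 = 0, which agrees with 1 − 1 + 0 = 0.

H_0 = Z,  H_1 = Z × Z/2,  H_2 = 0.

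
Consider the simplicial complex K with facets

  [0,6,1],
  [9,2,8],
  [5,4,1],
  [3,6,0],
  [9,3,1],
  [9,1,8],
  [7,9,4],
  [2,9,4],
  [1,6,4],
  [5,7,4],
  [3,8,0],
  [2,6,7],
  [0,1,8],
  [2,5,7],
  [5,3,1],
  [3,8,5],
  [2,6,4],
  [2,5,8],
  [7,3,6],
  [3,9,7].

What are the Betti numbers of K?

We work with the vertex ordering 0 < 1 < 2 < 3 < 4 < 5 < 6 < 7 < 8 < 9. The simplices of K, each written with vertices in increasing order, are:

  0-simplices (10): [0], [1], [2], [3], [4], [5], [6], [7], [8], [9]
  1-simplices (30): (30 of them)
  2-simplices (20): (20 of them)

so the chain groups are C_0 ≅ Z^10, C_1 ≅ Z^30, C_2 ≅ Z^20.

The boundary map ∂_1: C_1 → C_0 is given by ∂[p,q] = [q] − [p]. For instance
  ∂[4,6] = [6] − [4].
As a 10×30 matrix over Z this has rank 9, with invariant factors (1,1,1,1,1,1,1,1,1).

The boundary map ∂_2: C_2 → C_1 acts by ∂[p,q,r] = [q,r] − [p,r] + [p,q]. For instance
  ∂[3,7,9] = [7,9] − [3,9] + [3,7],
  ∂[1,4,5] = [4,5] − [1,5] + [1,4].
The resulting 30×20 matrix has rank 20, and its Smith normal form has invariant factors (1,1,1,1,1,1,1,1,1,1,1,1,1,1,1,1,1,1,1,2).

Computing H_k = (kernel of ∂_k) / (image of ∂_{k+1}):

  H_0: rank C_0 − rank ∂_1 = 10 − 9 = 1, and the invariant factors of ∂_1 are all 1, so H_0 ≅ Z.
  H_1: rank ker ∂_1 − rank ∂_2 = (30 − 9) − 20 = 1, and ∂_2 has invariant factor 2 > 1, so H_1 ≅ Z ⊕ Z_2.
  H_2: rank ker ∂_2 − rank ∂_3 = (20 − 20) − 0 = 0, and there is no ∂_3, so H_2 ≅ 0.

As a check, the Euler characteristic is 10 − 30 + 20 = 0, which agrees with 1 − 1 + 0 = 0.

Hence the Betti numbers are b_0 = 1, b_1 = 1, b_2 = 0.

b_0 = 1, b_1 = 1, b_2 = 0.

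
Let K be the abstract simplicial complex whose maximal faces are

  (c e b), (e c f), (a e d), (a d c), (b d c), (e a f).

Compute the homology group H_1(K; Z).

K has 6 vertices, 12 edges, 6 triangles.
rank ∂_1 = 5, rank ∂_2 = 6 ⇒ b_1 = 12 − 5 − 6 = 1; all invariant factors of ∂_2 are 1 so no torsion. So H_1 = Z.

H_1 = Z.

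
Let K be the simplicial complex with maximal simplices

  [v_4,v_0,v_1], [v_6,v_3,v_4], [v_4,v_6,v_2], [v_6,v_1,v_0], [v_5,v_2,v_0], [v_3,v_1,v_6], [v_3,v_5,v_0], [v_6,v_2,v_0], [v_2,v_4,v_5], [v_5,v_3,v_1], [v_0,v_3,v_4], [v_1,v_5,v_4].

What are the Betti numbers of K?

Fix the vertex order v_0 < v_1 < v_2 < v_3 < v_4 < v_5 < v_6 and write every simplex with vertices in increasing order. Then dim K = 2 and the simplices of K are:

  0-simplices (7): [v_0], [v_1], [v_2], [v_3], [v_4], [v_5], [v_6]
  1-simplices (18): (18 of them)
  2-simplices (12): (12 of them)

so the chain groups are C_0 ≅ Z^7, C_1 ≅ Z^18, C_2 ≅ Z^12.

The boundary map ∂_1: C_1 → C_0 sends each edge [p,q] (with p < q) to q − p.
The resulting 7×18 matrix has rank 6, and its Smith normal form has invariant factors (1,1,1,1,1,1).

Boundary ∂_2: C_2 → C_1 maps a triangle to the signed sum of its edges. For instance
  ∂[v_1,v_4,v_5] = [v_4,v_5] − [v_1,v_5] + [v_1,v_4],
  ∂[v_0,v_1,v_6] = [v_1,v_6] − [v_0,v_6] + [v_0,v_1].
The resulting 18×12 matrix has rank 12, and its Smith normal form has invariant factors (1,1,1,1,1,1,1,1,1,1,1,2).

From H_k ≅ ker(∂_k) / im(∂_{k+1}) we obtain:

  H_0: rank C_0 − rank ∂_1 = 7 − 6 = 1, and the invariant factors of ∂_1 are all 1, so H_0 ≅ Z.
  H_1: rank ker ∂_1 − rank ∂_2 = (18 − 6) − 12 = 0, and ∂_2 has invariant factor 2 > 1, so H_1 ≅ Z/2.
  H_2: rank ker ∂_2 − rank ∂_3 = (12 − 12) − 0 = 0, and there is no ∂_3, so H_2 ≅ 0.

As a check, the Euler characteristic is 7 − 18 + 12 = 1, which agrees with 1 − 0 + 0 = 1.
(K is a triangulation of the real projective plane RP^2.)

Hence the Betti numbers are b_0 = 1, b_1 = 0, b_2 = 0.

b_0 = 1, b_1 = 0, b_2 = 0.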